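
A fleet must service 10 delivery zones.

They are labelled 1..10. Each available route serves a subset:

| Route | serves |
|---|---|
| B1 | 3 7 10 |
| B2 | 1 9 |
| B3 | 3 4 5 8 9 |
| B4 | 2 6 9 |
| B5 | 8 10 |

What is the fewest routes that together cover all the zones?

4

B1 and B2 and B3 and B4 together: B1 ∪ B2 ∪ B3 ∪ B4 = {1, 2, 3, 4, 5, 6, 7, 8, 9, 10} — every zone is covered.
Only B3 contains 4, so B3 is forced; the remaining 5 zones need at least 3 more routes (each remaining route adds at most 2) — so at least 4 routes are needed, and 4 is optimal.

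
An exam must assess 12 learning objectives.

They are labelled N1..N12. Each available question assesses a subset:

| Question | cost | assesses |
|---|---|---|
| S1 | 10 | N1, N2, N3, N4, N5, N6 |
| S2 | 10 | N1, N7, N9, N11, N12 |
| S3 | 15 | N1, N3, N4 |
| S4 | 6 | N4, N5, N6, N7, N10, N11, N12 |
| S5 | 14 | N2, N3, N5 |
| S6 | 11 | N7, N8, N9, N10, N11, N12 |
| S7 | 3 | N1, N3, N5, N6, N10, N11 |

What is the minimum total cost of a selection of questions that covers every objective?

21

S1, S6 together cover every objective (S1 ∪ S6 = {N1, N2, N3, N4, N5, N6, N7, N8, N9, N10, N11, N12}); total cost 10 + 11 = 21.
The greedy pick S7, S4, S6, S1 costs 30; no covering selection beats 21.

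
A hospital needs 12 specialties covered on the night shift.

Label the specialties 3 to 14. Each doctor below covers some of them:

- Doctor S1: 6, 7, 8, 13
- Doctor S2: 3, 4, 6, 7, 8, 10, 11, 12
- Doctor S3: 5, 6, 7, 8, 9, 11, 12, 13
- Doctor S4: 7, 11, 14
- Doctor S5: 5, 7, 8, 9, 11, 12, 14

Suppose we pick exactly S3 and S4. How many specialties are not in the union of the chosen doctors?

3

Union of S3, S4 = {5, 6, 7, 8, 9, 11, 12, 13, 14}.
Not covered: 3, 4, 10 — 3 specialties.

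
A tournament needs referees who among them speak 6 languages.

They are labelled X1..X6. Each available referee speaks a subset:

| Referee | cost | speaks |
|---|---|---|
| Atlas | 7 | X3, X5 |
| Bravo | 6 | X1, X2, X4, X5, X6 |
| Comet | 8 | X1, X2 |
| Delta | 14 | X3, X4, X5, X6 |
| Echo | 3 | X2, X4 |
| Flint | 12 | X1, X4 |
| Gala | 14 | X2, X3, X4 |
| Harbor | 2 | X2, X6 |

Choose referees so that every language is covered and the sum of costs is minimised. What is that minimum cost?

Atlas, Bravo together cover every language (Atlas ∪ Bravo = {X1, X2, X3, X4, X5, X6}); total cost 7 + 6 = 13.
The greedy pick Harbor, Bravo, Atlas costs 15; no covering selection beats 13.

13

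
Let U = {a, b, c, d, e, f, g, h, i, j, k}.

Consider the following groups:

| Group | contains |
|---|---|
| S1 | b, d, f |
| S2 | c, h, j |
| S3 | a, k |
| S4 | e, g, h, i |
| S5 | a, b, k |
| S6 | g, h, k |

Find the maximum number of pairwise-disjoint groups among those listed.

3

S1, S3, S4 are pairwise disjoint (S1={b,d,f}; S3={a,k}; S4={e,g,h,i}).
Every remaining group overlaps one of these, and no 4 of the listed groups are pairwise disjoint, so 3 is the maximum.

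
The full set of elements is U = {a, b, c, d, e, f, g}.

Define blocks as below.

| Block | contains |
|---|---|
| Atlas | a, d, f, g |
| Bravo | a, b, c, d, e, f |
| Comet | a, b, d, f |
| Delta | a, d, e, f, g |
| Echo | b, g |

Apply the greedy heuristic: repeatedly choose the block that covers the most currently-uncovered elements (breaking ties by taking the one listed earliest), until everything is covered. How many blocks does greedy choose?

Greedy: pick Bravo (covers 6 new) → pick Atlas (covers 1 new). Total picks: 2.

2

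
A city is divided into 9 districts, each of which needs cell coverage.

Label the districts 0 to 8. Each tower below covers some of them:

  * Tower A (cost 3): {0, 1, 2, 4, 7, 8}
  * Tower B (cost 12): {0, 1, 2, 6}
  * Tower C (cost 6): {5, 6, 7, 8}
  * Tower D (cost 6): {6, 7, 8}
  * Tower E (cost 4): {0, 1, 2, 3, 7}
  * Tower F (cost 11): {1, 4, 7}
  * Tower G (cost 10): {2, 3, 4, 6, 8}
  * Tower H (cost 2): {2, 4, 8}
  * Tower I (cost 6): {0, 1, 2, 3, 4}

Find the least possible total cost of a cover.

C, E, H together cover every district (C ∪ E ∪ H = {0, 1, 2, 3, 4, 5, 6, 7, 8}); total cost 6 + 4 + 2 = 12.
The greedy pick A, C, E costs 13; no covering selection beats 12.

12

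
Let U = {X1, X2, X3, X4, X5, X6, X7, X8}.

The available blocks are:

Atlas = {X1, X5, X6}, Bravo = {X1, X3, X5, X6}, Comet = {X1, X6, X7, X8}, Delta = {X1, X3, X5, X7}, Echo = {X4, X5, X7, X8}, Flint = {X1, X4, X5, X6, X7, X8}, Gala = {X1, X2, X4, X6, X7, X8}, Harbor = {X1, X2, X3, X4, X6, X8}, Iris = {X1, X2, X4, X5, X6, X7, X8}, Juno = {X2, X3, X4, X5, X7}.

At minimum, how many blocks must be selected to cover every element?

Flint and Harbor cover everything between them: the union {X1, X2, X3, X4, X5, X6, X7, X8} is all of U.
No single block has all 8 elements (the largest, Iris, has 7), so 2 is optimal.

2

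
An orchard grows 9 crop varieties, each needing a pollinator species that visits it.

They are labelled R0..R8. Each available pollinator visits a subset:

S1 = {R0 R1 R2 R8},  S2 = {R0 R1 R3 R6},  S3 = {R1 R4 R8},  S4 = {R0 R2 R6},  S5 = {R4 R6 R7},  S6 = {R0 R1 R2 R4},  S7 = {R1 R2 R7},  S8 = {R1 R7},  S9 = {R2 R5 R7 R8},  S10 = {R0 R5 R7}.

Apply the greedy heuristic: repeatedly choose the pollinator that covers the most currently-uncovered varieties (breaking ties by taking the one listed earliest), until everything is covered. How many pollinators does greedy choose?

Greedy: pick S1 (covers 4 new) → pick S5 (covers 3 new) → pick S2 (covers 1 new) → pick S9 (covers 1 new). Total picks: 4.
(The true minimum cover uses only 3 pollinators, so greedy is not optimal here.)

4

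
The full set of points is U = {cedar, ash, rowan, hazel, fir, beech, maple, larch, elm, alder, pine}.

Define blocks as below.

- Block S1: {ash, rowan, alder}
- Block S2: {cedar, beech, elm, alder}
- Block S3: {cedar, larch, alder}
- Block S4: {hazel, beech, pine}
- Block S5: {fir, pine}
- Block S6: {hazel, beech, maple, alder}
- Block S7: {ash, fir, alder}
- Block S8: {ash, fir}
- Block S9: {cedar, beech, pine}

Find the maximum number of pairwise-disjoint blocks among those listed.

S3, S4, S8 are pairwise disjoint (S3={cedar,larch,alder}; S4={hazel,beech,pine}; S8={ash,fir}).
Every remaining block overlaps one of these, and no 4 of the listed blocks are pairwise disjoint, so 3 is the maximum.

3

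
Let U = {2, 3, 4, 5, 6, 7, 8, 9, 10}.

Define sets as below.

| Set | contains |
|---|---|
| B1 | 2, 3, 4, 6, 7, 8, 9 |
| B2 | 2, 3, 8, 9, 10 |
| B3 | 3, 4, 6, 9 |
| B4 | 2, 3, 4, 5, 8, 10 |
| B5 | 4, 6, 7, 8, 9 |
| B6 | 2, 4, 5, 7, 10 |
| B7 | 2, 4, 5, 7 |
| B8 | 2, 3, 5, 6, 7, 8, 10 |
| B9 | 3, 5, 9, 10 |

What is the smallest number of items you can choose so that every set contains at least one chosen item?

H = {3, 4} meets every set (each contains at least one member of H), and |H| = 2.
No single item lies in every set, so at least 2 are needed and 2 is optimal.

2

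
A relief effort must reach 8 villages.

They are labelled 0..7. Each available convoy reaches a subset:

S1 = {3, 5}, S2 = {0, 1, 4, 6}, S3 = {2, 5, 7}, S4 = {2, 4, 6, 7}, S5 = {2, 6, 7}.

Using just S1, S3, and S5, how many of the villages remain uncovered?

Union of S1, S3, S5 = {2, 3, 5, 6, 7}.
Not covered: 0, 1, 4 — 3 villages.

3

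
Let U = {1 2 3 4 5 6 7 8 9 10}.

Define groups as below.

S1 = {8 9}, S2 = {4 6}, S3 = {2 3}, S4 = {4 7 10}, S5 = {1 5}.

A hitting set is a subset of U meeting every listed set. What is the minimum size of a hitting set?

4

Take H = {1, 3, 4, 9}. Each listed group contains at least one of these, so H is a hitting set of size 4.
The groups S1, S2, S3, S5 are pairwise disjoint, so any hitting set needs a separate item for each — at least 4. Hence 4 is optimal.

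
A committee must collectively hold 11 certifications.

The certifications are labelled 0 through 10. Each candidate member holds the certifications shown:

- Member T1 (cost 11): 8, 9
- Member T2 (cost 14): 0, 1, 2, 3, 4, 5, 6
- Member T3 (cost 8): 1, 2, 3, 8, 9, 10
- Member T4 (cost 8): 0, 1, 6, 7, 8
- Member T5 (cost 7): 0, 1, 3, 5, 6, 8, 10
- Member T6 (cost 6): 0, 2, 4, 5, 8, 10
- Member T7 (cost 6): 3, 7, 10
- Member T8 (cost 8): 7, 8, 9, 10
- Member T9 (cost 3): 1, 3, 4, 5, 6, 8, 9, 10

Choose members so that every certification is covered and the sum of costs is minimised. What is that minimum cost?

T6, T7, T9 together cover every certification (T6 ∪ T7 ∪ T9 = {0, 1, 2, 3, 4, 5, 6, 7, 8, 9, 10}); total cost 6 + 6 + 3 = 15.
No covering selection has total cost below 15.

15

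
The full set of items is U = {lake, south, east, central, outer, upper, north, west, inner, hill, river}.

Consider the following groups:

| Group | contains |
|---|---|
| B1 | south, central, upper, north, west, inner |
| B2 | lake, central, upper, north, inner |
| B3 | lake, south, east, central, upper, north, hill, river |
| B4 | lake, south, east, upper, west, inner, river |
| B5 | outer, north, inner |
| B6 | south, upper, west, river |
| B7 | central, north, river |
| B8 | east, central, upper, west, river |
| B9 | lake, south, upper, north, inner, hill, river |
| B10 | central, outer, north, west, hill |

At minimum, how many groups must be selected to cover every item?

2

B4 and B10 together: B4 ∪ B10 = {lake, south, east, central, outer, upper, north, west, inner, hill, river} — every item is covered.
No single group has all 11 items (the largest, B3, has 8), so 2 is optimal.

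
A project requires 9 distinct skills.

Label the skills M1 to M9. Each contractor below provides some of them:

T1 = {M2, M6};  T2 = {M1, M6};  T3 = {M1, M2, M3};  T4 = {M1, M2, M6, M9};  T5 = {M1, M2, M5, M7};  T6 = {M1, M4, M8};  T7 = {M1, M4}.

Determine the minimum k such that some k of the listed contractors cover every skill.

Take {T3, T4, T5, T6}. Their union is {M1, M2, M3, M4, M5, M6, M7, M8, M9}, which is all 9 skills.
Only T3 contains M3, so T3 is forced; the remaining 6 skills need at least 3 more contractors (each remaining contractor adds at most 2) — so at least 4 contractors are needed, and 4 is optimal.

4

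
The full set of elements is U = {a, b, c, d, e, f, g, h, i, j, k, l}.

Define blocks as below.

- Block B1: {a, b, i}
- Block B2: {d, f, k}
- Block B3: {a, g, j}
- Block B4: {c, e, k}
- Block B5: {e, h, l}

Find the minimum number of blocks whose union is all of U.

B1 and B2 and B3 and B4 and B5 together: B1 ∪ B2 ∪ B3 ∪ B4 ∪ B5 = {a, b, c, d, e, f, g, h, i, j, k, l} — every element is covered.
No 4 of the 5 blocks cover everything (all 5 combinations miss at least one element), so 5 is optimal.

5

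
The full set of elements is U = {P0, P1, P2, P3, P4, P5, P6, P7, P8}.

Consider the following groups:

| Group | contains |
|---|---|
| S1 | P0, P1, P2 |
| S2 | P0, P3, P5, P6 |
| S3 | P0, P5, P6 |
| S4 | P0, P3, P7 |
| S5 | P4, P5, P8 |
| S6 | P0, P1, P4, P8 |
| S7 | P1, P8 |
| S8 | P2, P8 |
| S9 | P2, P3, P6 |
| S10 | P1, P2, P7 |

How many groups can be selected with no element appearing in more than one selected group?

2

S4, S5 are pairwise disjoint (S4={P0,P3,P7}; S5={P4,P5,P8}).
Every remaining group overlaps one of these, and no 3 of the listed groups are pairwise disjoint, so 2 is the maximum.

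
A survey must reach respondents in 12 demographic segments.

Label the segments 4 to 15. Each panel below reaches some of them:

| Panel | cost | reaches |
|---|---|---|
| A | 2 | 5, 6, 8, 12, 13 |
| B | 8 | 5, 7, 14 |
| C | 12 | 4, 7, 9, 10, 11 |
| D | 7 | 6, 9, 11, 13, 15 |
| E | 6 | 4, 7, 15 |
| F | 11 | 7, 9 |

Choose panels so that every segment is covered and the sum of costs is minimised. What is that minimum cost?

28

A, B, C, E together cover every segment (A ∪ B ∪ C ∪ E = {4, 5, 6, 7, 8, 9, 10, 11, 12, 13, 14, 15}); total cost 2 + 8 + 12 + 6 = 28.
The greedy pick A, E, D, B, C costs 35; no covering selection beats 28.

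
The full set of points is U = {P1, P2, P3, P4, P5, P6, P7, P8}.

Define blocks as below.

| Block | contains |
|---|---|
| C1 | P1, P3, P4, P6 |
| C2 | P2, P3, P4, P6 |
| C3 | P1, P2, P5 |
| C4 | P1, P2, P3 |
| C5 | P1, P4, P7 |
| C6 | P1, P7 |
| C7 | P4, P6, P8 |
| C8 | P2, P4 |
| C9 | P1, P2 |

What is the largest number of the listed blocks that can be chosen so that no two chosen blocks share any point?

2

C7, C9 are pairwise disjoint (C7={P4,P6,P8}; C9={P1,P2}).
Every remaining block overlaps one of these, and no 3 of the listed blocks are pairwise disjoint, so 2 is the maximum.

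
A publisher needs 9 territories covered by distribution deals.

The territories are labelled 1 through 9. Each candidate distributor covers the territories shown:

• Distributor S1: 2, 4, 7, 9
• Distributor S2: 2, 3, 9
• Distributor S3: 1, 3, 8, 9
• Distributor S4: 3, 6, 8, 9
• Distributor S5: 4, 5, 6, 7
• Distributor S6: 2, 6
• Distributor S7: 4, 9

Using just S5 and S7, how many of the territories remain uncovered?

4

Union of S5, S7 = {4, 5, 6, 7, 9}.
Not covered: 1, 2, 3, 8 — 4 territories.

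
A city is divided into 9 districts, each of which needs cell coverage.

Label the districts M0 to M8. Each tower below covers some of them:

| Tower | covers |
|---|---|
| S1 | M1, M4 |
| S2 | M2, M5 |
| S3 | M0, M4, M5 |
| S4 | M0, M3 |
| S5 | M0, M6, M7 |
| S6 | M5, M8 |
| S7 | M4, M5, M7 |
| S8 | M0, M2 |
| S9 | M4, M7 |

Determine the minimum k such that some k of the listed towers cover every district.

5

S1 and S2 and S4 and S5 and S6 together: S1 ∪ S2 ∪ S4 ∪ S5 ∪ S6 = {M0, M1, M2, M3, M4, M5, M6, M7, M8} — every district is covered.
No 4 of the 9 towers cover everything (all 126 combinations miss at least one district), so 5 is optimal.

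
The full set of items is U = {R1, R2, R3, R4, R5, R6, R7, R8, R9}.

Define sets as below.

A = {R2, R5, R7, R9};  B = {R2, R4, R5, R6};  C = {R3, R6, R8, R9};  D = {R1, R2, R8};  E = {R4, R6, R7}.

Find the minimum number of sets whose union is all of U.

Take {B, C, D, E}. Their union is {R1, R2, R3, R4, R5, R6, R7, R8, R9}, which is all 9 items.
No 3 of the 5 sets cover everything (all 10 combinations miss at least one item), so 4 is optimal.

4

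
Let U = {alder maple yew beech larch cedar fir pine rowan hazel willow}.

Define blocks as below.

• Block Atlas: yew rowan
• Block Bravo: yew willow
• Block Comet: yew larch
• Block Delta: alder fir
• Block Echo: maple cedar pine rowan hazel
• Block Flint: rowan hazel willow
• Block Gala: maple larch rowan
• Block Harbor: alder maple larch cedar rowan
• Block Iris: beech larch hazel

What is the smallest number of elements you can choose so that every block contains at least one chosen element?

4

The 4 elements {alder, larch, rowan, willow} hit every block.
No choice of 3 elements meets every block, so 4 is the minimum.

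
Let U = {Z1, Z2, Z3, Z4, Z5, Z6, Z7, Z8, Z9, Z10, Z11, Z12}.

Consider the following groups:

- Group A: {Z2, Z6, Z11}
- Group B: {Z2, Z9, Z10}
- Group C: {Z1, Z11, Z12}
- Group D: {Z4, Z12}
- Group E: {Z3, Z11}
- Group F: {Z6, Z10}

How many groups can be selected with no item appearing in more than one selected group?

B, D, E are pairwise disjoint (B={Z2,Z9,Z10}; D={Z4,Z12}; E={Z3,Z11}).
Every remaining group overlaps one of these, and no 4 of the listed groups are pairwise disjoint, so 3 is the maximum.

3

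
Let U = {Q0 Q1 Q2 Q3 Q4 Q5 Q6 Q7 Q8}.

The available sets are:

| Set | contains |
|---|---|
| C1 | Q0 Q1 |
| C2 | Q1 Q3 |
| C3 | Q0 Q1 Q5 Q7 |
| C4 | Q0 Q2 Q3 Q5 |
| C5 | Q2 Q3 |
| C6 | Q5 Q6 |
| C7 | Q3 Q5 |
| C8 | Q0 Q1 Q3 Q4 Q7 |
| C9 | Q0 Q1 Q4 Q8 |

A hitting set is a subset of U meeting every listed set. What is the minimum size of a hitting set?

Take H = {Q1, Q3, Q6}. Each listed set contains at least one of these, so H is a hitting set of size 3.
The sets C5, C6, C9 are pairwise disjoint, so any hitting set needs a separate element for each — at least 3. Hence 3 is optimal.

3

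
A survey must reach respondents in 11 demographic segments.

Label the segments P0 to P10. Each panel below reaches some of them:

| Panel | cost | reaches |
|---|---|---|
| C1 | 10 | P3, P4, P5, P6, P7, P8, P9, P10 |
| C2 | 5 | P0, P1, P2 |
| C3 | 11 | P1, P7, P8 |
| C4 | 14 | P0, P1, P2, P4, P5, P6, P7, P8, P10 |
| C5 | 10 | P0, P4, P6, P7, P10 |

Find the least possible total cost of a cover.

15

C1, C2 together cover every segment (C1 ∪ C2 = {P0, P1, P2, P3, P4, P5, P6, P7, P8, P9, P10}); total cost 10 + 5 = 15.
No covering selection has total cost below 15.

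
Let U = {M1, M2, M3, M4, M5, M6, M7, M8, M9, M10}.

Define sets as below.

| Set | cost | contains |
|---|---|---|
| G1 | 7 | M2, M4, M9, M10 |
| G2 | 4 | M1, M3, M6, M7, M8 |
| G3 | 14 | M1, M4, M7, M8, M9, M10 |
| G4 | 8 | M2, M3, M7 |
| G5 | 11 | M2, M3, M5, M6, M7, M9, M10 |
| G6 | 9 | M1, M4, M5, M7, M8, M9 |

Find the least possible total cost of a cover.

G5, G6 together cover every element (G5 ∪ G6 = {M1, M2, M3, M4, M5, M6, M7, M8, M9, M10}); total cost 11 + 9 = 20.
No covering selection has total cost below 20.

20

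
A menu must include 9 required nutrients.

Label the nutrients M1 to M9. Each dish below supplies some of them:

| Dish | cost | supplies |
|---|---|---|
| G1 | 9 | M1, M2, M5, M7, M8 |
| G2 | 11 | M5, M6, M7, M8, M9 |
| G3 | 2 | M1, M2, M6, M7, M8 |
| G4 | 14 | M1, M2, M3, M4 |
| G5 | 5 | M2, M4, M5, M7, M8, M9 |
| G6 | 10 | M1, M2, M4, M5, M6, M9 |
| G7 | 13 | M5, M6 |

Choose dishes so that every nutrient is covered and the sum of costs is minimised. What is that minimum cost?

21

G3, G4, G5 together cover every nutrient (G3 ∪ G4 ∪ G5 = {M1, M2, M3, M4, M5, M6, M7, M8, M9}); total cost 2 + 14 + 5 = 21.
No covering selection has total cost below 21.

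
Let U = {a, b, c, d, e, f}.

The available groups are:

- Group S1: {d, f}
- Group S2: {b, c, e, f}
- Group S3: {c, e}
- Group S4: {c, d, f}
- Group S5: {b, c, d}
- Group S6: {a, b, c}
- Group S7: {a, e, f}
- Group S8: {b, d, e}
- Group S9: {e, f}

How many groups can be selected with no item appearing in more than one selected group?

S5, S7 are pairwise disjoint (S5={b,c,d}; S7={a,e,f}).
Every remaining group overlaps one of these, and no 3 of the listed groups are pairwise disjoint, so 2 is the maximum.

2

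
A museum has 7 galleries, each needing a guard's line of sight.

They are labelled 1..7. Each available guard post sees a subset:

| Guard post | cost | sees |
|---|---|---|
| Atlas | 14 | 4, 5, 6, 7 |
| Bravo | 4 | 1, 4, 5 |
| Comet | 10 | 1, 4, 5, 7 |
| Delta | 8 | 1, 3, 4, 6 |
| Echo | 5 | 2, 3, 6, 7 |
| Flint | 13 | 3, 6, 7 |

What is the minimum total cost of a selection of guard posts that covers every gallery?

9

Bravo, Echo together cover every gallery (Bravo ∪ Echo = {1, 2, 3, 4, 5, 6, 7}); total cost 4 + 5 = 9.
No covering selection has total cost below 9.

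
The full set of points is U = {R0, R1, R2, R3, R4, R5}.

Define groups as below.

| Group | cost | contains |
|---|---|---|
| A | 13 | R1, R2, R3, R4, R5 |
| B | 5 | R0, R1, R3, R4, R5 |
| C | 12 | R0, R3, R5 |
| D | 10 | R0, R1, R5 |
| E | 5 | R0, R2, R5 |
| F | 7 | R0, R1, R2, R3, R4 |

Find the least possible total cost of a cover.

10

B, E together cover every point (B ∪ E = {R0, R1, R2, R3, R4, R5}); total cost 5 + 5 = 10.
No covering selection has total cost below 10.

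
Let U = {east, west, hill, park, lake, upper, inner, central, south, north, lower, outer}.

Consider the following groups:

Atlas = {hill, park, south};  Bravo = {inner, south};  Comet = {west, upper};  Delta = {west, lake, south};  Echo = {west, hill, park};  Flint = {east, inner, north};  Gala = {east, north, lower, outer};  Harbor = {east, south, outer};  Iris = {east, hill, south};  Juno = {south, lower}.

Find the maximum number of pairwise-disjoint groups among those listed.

Comet, Flint, Juno are pairwise disjoint (Comet={west,upper}; Flint={east,inner,north}; Juno={south,lower}).
Every remaining group overlaps one of these, and no 4 of the listed groups are pairwise disjoint, so 3 is the maximum.

3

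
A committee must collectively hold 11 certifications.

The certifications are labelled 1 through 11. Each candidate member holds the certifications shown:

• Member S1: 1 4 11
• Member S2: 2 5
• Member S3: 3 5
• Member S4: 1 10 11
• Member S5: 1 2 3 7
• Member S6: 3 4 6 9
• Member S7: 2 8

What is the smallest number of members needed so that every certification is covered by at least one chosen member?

S3 and S4 and S5 and S6 and S7 together: S3 ∪ S4 ∪ S5 ∪ S6 ∪ S7 = {1, 2, 3, 4, 5, 6, 7, 8, 9, 10, 11} — every certification is covered.
No 4 of the 7 members cover everything (all 35 combinations miss at least one certification), so 5 is optimal.

5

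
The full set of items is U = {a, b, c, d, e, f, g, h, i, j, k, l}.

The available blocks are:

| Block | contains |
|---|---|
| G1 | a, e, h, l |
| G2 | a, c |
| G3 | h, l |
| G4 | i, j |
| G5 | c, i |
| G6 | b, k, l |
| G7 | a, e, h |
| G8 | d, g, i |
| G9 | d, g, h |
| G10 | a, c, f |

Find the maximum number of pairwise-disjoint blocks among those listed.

G4, G6, G9, G10 are pairwise disjoint (G4={i,j}; G6={b,k,l}; G9={d,g,h}; G10={a,c,f}).
Every remaining block overlaps one of these, and no 5 of the listed blocks are pairwise disjoint, so 4 is the maximum.

4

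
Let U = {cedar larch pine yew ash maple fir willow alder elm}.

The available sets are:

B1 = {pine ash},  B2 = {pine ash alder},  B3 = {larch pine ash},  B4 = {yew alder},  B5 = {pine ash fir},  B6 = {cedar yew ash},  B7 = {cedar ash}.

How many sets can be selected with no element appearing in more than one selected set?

B4, B7 are pairwise disjoint (B4={yew,alder}; B7={cedar,ash}).
Every remaining set overlaps one of these, and no 3 of the listed sets are pairwise disjoint, so 2 is the maximum.

2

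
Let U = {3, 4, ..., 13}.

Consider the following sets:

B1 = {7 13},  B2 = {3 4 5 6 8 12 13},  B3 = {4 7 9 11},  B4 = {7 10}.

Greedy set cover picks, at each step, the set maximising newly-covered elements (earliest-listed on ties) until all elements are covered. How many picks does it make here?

Greedy: pick B2 (covers 7 new) → pick B3 (covers 3 new) → pick B4 (covers 1 new). Total picks: 3.

3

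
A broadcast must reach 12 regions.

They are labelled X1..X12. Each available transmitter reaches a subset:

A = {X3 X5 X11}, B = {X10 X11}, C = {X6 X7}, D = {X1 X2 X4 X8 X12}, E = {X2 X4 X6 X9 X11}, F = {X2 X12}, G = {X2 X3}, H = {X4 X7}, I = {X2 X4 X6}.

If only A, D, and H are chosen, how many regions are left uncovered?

3

Union of A, D, H = {X1, X2, X3, X4, X5, X7, X8, X11, X12}.
Not covered: X6, X9, X10 — 3 regions.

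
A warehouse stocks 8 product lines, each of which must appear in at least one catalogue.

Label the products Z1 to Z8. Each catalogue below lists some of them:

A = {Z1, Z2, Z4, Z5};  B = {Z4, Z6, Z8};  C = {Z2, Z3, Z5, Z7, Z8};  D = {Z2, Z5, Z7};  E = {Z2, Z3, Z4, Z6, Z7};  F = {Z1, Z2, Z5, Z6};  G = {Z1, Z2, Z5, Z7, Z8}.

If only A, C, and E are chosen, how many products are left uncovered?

0

Union of A, C, E = {Z1, Z2, Z3, Z4, Z5, Z6, Z7, Z8} — that's every product, so 0 are uncovered.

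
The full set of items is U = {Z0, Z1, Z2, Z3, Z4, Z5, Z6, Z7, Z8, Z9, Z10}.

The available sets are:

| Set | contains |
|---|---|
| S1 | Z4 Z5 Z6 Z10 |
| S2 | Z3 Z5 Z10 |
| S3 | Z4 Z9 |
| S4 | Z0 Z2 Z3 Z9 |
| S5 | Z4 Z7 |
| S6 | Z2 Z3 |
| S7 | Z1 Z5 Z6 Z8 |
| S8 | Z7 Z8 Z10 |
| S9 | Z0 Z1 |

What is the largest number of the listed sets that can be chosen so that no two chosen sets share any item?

4

S3, S6, S8, S9 are pairwise disjoint (S3={Z4,Z9}; S6={Z2,Z3}; S8={Z7,Z8,Z10}; S9={Z0,Z1}).
Every remaining set overlaps one of these, and no 5 of the listed sets are pairwise disjoint, so 4 is the maximum.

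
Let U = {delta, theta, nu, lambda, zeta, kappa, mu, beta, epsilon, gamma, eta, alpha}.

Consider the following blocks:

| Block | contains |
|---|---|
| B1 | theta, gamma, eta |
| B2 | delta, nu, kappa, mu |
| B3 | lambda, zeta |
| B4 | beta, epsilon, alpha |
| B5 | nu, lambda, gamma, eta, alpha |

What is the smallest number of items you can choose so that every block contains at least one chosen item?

4

H = {zeta, mu, gamma, alpha} meets every block (each contains at least one member of H), and |H| = 4.
The blocks B1, B2, B3, B4 are pairwise disjoint, so any hitting set needs a separate item for each — at least 4. Hence 4 is optimal.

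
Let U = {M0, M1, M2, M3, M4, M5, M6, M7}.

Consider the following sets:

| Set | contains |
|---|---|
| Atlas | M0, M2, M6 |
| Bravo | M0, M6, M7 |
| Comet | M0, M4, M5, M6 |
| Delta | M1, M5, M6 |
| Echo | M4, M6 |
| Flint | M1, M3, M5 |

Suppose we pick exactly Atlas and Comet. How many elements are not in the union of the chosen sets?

Union of Atlas, Comet = {M0, M2, M4, M5, M6}.
Not covered: M1, M3, M7 — 3 elements.

3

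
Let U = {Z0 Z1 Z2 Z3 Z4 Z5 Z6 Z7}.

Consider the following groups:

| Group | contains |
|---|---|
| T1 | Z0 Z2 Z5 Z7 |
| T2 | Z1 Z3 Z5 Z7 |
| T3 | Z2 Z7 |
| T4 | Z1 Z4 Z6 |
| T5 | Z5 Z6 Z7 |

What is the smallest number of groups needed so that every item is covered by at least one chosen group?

Take {T1, T2, T4}. Their union is {Z0, Z1, Z2, Z3, Z4, Z5, Z6, Z7}, which is all 8 items.
Only T1 contains Z0, so T1 is forced; the remaining 4 items need at least 2 more groups (each remaining group adds at most 3) — so at least 3 groups are needed, and 3 is optimal.

3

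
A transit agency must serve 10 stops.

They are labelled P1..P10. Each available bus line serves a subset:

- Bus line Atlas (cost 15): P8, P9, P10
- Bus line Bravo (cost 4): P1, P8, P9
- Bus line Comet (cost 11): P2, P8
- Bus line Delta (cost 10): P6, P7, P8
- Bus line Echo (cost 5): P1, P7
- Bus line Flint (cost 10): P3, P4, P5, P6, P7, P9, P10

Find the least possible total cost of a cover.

25

Bravo, Comet, Flint together cover every stop (Bravo ∪ Comet ∪ Flint = {P1, P2, P3, P4, P5, P6, P7, P8, P9, P10}); total cost 4 + 11 + 10 = 25.
No covering selection has total cost below 25.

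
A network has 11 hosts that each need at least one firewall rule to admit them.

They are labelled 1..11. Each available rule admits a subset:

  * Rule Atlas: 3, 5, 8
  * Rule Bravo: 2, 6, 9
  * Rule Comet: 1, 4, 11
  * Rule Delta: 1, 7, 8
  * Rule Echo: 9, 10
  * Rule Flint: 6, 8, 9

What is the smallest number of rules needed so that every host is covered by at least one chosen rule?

5

Take {Atlas, Bravo, Comet, Delta, Echo}. Their union is {1, 2, 3, 4, 5, 6, 7, 8, 9, 10, 11}, which is all 11 hosts.
No 4 of the 6 rules cover everything (all 15 combinations miss at least one host), so 5 is optimal.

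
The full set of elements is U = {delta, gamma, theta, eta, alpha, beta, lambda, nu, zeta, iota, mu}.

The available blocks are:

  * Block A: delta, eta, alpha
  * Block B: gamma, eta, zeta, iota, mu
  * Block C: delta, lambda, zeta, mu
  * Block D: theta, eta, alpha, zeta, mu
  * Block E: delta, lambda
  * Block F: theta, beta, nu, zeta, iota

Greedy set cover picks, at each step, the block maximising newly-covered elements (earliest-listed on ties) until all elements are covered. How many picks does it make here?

4

Greedy: pick B (covers 5 new) → pick F (covers 3 new) → pick A (covers 2 new) → pick C (covers 1 new). Total picks: 4.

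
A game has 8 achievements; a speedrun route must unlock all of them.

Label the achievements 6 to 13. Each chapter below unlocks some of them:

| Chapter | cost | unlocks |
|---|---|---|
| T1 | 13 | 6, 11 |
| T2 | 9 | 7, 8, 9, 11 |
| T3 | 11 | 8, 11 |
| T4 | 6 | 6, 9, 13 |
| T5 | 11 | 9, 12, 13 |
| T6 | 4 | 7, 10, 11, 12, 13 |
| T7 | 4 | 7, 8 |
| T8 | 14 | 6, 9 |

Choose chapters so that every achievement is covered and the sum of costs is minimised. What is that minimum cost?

14

T4, T6, T7 together cover every achievement (T4 ∪ T6 ∪ T7 = {6, 7, 8, 9, 10, 11, 12, 13}); total cost 6 + 4 + 4 = 14.
No covering selection has total cost below 14.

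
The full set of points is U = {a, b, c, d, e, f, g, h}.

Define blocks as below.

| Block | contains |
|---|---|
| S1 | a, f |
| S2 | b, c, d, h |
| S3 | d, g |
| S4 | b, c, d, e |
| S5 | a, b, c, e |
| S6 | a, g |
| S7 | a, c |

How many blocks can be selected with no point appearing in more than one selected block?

2

S2, S6 are pairwise disjoint (S2={b,c,d,h}; S6={a,g}).
Every remaining block overlaps one of these, and no 3 of the listed blocks are pairwise disjoint, so 2 is the maximum.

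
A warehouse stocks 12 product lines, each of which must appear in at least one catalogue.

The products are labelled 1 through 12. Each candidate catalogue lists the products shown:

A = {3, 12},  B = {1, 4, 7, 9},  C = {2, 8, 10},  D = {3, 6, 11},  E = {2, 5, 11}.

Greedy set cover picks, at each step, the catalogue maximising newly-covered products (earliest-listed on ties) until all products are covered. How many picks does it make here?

5

Greedy: pick B (covers 4 new) → pick C (covers 3 new) → pick D (covers 3 new) → pick A (covers 1 new) → pick E (covers 1 new). Total picks: 5.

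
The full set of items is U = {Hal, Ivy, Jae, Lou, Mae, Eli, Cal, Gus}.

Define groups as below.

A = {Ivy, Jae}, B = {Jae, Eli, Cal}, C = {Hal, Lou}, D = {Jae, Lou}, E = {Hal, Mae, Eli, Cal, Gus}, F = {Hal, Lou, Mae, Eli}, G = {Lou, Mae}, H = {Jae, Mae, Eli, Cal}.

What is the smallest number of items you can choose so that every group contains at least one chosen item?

The 3 items {Jae, Lou, Cal} hit every group.
No choice of 2 items meets every group, so 3 is the minimum.

3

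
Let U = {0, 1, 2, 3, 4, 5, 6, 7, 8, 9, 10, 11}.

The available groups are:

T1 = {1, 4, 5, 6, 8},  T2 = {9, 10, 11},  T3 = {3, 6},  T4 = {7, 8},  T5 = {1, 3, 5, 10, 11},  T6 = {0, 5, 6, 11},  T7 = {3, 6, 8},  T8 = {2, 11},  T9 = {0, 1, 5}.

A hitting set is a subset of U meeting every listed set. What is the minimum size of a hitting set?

4

H = {3, 5, 7, 11} meets every group (each contains at least one member of H), and |H| = 4.
The groups T3, T4, T8, T9 are pairwise disjoint, so any hitting set needs a separate element for each — at least 4. Hence 4 is optimal.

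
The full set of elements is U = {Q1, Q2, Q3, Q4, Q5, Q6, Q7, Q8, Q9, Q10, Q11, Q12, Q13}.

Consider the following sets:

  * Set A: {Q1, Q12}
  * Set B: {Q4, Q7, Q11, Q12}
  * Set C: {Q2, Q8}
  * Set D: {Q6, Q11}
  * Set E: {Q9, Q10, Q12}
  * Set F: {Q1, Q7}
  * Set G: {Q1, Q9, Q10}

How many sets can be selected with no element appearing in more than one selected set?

C, D, E, F are pairwise disjoint (C={Q2,Q8}; D={Q6,Q11}; E={Q9,Q10,Q12}; F={Q1,Q7}).
Every remaining set overlaps one of these, and no 5 of the listed sets are pairwise disjoint, so 4 is the maximum.

4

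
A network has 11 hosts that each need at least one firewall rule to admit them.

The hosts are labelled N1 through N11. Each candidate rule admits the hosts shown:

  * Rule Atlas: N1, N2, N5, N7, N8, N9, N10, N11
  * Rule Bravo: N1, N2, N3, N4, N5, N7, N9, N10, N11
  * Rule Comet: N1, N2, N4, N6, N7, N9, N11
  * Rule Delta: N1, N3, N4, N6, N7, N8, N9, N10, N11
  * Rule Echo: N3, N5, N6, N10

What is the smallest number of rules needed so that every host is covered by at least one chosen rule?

2

Take {Bravo, Delta}. Their union is {N1, N2, N3, N4, N5, N6, N7, N8, N9, N10, N11}, which is all 11 hosts.
No single rule has all 11 hosts (the largest, Bravo, has 9), so 2 is optimal.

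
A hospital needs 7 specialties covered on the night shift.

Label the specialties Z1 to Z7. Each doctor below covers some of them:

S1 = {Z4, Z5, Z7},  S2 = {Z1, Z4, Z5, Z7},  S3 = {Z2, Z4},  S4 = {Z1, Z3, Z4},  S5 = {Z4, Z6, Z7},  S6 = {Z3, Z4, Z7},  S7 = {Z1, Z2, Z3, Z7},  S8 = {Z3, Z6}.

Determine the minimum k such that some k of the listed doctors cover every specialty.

3

S1 and S5 and S7 together: S1 ∪ S5 ∪ S7 = {Z1, Z2, Z3, Z4, Z5, Z6, Z7} — every specialty is covered.
No 2 of the 8 doctors cover everything (all 28 combinations miss at least one specialty), so 3 is optimal.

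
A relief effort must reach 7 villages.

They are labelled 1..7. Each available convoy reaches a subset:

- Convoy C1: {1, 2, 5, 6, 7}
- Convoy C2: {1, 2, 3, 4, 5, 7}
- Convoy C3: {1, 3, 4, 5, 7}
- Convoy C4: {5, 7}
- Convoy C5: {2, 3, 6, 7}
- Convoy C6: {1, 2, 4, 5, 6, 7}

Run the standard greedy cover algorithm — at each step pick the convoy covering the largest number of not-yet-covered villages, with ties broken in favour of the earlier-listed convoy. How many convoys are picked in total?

2

Greedy: pick C2 (covers 6 new) → pick C1 (covers 1 new). Total picks: 2.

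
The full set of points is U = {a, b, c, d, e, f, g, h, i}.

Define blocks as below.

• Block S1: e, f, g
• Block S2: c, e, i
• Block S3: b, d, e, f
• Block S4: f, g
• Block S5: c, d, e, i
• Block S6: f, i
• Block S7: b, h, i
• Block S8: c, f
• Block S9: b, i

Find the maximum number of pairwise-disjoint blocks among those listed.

2

S4, S9 are pairwise disjoint (S4={f,g}; S9={b,i}).
Every remaining block overlaps one of these, and no 3 of the listed blocks are pairwise disjoint, so 2 is the maximum.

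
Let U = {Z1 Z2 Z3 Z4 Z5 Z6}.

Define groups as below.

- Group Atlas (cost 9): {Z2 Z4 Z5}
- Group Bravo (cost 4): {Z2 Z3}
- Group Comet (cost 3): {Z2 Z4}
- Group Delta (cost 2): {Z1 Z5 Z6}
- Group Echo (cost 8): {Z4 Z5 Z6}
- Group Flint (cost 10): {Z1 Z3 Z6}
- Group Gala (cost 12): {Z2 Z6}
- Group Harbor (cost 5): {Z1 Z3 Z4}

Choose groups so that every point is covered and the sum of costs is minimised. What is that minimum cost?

Bravo, Comet, Delta together cover every point (Bravo ∪ Comet ∪ Delta = {Z1, Z2, Z3, Z4, Z5, Z6}); total cost 4 + 3 + 2 = 9.
No covering selection has total cost below 9.

9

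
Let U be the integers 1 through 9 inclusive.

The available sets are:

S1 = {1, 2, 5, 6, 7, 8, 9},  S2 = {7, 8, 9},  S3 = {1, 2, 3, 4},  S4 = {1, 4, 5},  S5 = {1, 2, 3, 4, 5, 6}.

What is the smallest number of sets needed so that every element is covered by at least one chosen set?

S1 and S3 together: S1 ∪ S3 = {1, 2, 3, 4, 5, 6, 7, 8, 9} — every element is covered.
No single set has all 9 elements (the largest, S1, has 7), so 2 is optimal.

2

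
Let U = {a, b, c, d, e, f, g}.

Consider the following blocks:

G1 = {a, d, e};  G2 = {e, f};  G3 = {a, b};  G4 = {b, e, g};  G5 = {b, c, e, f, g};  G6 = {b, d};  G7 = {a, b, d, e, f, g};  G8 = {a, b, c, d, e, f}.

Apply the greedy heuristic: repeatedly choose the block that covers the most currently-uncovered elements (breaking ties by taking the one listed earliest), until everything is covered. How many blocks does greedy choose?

2

Greedy: pick G7 (covers 6 new) → pick G5 (covers 1 new). Total picks: 2.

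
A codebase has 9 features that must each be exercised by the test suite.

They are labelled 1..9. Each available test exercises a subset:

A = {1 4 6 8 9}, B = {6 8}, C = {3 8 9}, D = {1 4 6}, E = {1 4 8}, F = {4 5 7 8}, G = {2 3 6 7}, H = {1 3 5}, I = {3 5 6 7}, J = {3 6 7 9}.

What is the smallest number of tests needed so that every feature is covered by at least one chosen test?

A and G and H together: A ∪ G ∪ H = {1, 2, 3, 4, 5, 6, 7, 8, 9} — every feature is covered.
Only G contains 2, so G is forced; the remaining 5 features need at least 2 more tests (each remaining test adds at most 4) — so at least 3 tests are needed, and 3 is optimal.

3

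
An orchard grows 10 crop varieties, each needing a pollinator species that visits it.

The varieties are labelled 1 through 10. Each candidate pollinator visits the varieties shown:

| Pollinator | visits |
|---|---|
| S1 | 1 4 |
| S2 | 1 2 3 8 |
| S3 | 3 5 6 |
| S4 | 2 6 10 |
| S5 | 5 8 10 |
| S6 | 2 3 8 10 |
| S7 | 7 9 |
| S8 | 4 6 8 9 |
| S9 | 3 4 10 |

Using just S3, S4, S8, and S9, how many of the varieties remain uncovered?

2

Union of S3, S4, S8, S9 = {2, 3, 4, 5, 6, 8, 9, 10}.
Not covered: 1, 7 — 2 varieties.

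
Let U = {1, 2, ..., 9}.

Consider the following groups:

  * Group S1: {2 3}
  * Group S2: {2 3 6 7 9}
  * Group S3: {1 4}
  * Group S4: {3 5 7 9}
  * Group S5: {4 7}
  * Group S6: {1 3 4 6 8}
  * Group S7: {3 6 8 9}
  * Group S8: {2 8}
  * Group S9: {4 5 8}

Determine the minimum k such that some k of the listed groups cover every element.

S2, S3, and S9 cover everything between them: the union {1, 2, 3, 4, 5, 6, 7, 8, 9} is all of U.
No 2 of the 9 groups cover everything (all 36 combinations miss at least one element), so 3 is optimal.

3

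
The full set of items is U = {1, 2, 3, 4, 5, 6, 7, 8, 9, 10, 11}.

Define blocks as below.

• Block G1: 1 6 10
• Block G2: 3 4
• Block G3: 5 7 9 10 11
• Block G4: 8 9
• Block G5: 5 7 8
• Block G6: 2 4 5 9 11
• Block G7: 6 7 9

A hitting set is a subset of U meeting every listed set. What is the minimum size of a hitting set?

4

H = {4, 8, 9, 10} meets every block (each contains at least one member of H), and |H| = 4.
No choice of 3 items meets every block, so 4 is the minimum.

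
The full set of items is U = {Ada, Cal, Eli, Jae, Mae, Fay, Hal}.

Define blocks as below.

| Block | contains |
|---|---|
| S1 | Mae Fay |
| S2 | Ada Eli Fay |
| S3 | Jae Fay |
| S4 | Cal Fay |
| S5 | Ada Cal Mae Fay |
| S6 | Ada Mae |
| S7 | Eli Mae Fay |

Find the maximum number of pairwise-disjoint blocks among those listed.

2

S3, S6 are pairwise disjoint (S3={Jae,Fay}; S6={Ada,Mae}).
Every remaining block overlaps one of these, and no 3 of the listed blocks are pairwise disjoint, so 2 is the maximum.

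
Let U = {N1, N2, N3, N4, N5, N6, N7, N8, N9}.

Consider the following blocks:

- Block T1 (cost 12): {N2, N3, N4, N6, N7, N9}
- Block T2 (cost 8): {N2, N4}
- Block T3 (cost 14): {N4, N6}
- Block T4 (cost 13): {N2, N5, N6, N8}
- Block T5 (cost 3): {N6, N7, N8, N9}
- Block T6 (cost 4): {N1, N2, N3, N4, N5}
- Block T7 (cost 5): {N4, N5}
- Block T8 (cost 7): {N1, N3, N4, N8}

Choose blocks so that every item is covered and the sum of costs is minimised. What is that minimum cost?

7

T5, T6 together cover every item (T5 ∪ T6 = {N1, N2, N3, N4, N5, N6, N7, N8, N9}); total cost 3 + 4 = 7.
No covering selection has total cost below 7.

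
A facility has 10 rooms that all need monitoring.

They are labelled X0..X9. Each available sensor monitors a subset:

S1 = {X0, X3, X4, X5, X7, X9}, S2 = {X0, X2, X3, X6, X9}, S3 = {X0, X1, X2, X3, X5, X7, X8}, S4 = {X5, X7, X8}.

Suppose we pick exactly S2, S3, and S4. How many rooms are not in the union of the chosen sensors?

Union of S2, S3, S4 = {X0, X1, X2, X3, X5, X6, X7, X8, X9}.
Not covered: X4 — 1 room.

1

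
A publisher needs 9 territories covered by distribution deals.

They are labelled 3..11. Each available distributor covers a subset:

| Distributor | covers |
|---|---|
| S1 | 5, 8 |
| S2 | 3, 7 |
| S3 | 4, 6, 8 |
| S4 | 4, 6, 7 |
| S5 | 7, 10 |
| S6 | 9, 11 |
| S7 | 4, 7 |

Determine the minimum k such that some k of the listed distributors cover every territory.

S1 and S2 and S3 and S5 and S6 together: S1 ∪ S2 ∪ S3 ∪ S5 ∪ S6 = {3, 4, 5, 6, 7, 8, 9, 10, 11} — every territory is covered.
No 4 of the 7 distributors cover everything (all 35 combinations miss at least one territory), so 5 is optimal.

5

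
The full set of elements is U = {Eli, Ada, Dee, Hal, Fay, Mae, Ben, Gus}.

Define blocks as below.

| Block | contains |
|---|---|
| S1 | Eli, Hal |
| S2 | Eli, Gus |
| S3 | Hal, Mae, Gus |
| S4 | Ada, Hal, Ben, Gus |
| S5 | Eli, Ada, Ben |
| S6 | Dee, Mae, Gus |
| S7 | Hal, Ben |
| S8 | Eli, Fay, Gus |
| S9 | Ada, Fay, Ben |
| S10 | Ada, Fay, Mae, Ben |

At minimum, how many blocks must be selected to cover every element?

S1, S6, and S9 cover everything between them: the union {Eli, Ada, Dee, Hal, Fay, Mae, Ben, Gus} is all of U.
Only S6 contains Dee, so S6 is forced; the remaining 5 elements need at least 2 more blocks (each remaining block adds at most 3) — so at least 3 blocks are needed, and 3 is optimal.

3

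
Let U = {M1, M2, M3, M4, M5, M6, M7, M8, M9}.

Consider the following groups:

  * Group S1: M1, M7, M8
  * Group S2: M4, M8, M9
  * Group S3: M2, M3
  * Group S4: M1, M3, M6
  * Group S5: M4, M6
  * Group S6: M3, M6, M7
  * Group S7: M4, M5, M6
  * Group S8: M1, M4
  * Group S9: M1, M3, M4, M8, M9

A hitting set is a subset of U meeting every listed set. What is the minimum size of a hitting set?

3

Take H = {M1, M3, M4}. Each listed group contains at least one of these, so H is a hitting set of size 3.
The groups S1, S3, S7 are pairwise disjoint, so any hitting set needs a separate element for each — at least 3. Hence 3 is optimal.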